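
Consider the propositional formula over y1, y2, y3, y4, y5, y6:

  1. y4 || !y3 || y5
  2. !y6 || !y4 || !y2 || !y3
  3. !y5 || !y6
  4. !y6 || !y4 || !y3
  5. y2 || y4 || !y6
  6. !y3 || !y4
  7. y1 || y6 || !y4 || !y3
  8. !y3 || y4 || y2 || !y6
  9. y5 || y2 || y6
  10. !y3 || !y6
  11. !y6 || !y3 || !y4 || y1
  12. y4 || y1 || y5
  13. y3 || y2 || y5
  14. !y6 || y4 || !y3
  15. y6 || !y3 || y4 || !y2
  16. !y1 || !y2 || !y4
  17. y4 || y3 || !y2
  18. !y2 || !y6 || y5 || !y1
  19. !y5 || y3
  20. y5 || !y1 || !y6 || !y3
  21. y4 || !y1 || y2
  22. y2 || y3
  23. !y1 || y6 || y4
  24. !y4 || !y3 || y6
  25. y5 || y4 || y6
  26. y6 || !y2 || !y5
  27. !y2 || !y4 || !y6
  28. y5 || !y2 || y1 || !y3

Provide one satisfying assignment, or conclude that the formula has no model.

Case y5 = true:
The clause (!y6) is unit, so y6 = false.
The clause (y3) is unit, so y3 = true.
The clause (!y4) is unit, so y4 = false.
The clause (!y2) is unit, so y2 = false.
The clause (!y1) is unit, so y1 = false.
All clauses are satisfied.

y1: false; y2: false; y3: true; y4: false; y5: true; y6: false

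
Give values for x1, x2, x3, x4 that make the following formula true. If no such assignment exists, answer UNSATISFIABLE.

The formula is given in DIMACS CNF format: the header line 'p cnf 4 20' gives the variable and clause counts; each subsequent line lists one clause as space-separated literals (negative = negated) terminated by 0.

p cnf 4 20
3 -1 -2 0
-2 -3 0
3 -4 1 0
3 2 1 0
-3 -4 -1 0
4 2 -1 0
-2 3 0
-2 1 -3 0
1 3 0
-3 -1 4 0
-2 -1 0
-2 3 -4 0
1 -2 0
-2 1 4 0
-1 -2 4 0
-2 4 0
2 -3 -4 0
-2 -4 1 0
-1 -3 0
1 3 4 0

x1: True,  x2: False,  x3: False,  x4: True

Try x2 = False.
Try x3 = False.
From the singleton clause (x1), x1 = True.
From the singleton clause (x4), x4 = True.
Every clause now holds.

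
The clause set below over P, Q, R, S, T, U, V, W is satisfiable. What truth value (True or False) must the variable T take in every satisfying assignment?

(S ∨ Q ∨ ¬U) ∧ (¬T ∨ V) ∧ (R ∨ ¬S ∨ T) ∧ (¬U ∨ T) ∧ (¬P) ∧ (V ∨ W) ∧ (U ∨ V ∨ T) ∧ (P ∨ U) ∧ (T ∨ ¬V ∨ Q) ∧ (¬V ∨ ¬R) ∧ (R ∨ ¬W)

Suppose T = False.
From the singleton clause (¬U), U = False.
From the singleton clause (¬P), P = False.
But (P) is also a unit clause — contradiction.
So every satisfying assignment has T = True.

True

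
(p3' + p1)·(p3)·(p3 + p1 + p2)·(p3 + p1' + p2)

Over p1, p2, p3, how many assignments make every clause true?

There are 2^3 = 8 truth assignments over (p1, p2, p3).
Check each against the 4 clauses (columns in the order p1, p2, p3):
  F F F  ✗ fails (p3)
  F F T  ✗ fails (p3' + p1)
  F T F  ✗ fails (p3)
  F T T  ✗ fails (p3' + p1)
  T F F  ✗ fails (p3)
  T F T  ✓ satisfies all
  T T F  ✗ fails (p3)
  T T T  ✓ satisfies all
2 of the 8 rows are models.

2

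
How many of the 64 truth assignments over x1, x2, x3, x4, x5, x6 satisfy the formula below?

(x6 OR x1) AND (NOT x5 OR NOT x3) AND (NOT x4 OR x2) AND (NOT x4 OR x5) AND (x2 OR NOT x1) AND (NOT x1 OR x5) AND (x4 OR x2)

8

There are 2^6 = 64 truth assignments over (x1, x2, x3, x4, x5, x6).
Split on x2. With x2 = true, the clauses containing x2 are satisfied and NOT x2 drops from the rest; 8 of the 2^5 = 32 assignments to the other variables satisfy what remains.
With x2 = false, by the same count on the reduced clause set, 0 assignments work.
Total: 8 + 0 = 8.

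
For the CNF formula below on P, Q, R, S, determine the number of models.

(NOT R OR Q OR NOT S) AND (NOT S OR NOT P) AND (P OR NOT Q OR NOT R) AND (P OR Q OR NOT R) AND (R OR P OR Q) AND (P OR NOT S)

5

There are 2^4 = 16 truth assignments over (P, Q, R, S).
Check each against the 6 clauses (columns in the order P, Q, R, S):
  F F F F  ✗ fails (R OR P OR Q)
  F F F T  ✗ fails (R OR P OR Q)
  F F T F  ✗ fails (P OR Q OR NOT R)
  F F T T  ✗ fails (NOT R OR Q OR NOT S)
  F T F F  ✓ satisfies all
  F T F T  ✗ fails (P OR NOT S)
  F T T F  ✗ fails (P OR NOT Q OR NOT R)
  F T T T  ✗ fails (P OR NOT Q OR NOT R)
  T F F F  ✓ satisfies all
  T F F T  ✗ fails (NOT S OR NOT P)
  T F T F  ✓ satisfies all
  T F T T  ✗ fails (NOT R OR Q OR NOT S)
  T T F F  ✓ satisfies all
  T T F T  ✗ fails (NOT S OR NOT P)
  T T T F  ✓ satisfies all
  T T T T  ✗ fails (NOT S OR NOT P)
5 of the 16 rows are models.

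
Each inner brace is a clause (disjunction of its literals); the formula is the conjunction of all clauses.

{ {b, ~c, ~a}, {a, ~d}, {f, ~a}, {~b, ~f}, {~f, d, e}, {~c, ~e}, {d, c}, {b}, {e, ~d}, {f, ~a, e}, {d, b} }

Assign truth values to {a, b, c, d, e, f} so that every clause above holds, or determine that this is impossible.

a ↦ 0, b ↦ 1, c ↦ 1, d ↦ 0, e ↦ 0, f ↦ 0

The clause (b) is unit, so b = 1.
The clause (~f) is unit, so f = 0.
The clause (~a) is unit, so a = 0.
The clause (~d) is unit, so d = 0.
The clause (c) is unit, so c = 1.
The clause (~e) is unit, so e = 0.
Every clause now holds.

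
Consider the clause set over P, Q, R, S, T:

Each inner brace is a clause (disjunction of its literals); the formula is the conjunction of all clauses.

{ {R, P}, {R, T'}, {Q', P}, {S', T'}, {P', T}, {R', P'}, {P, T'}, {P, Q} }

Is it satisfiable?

Unsatisfiable

Try R = 1.
(P') alone gives P = 0.
(Q') alone gives Q = 0.
Now (Q) is unsatisfied and unit — conflict.
Backtrack on R: now try R = 0.
(P) alone gives P = 1.
(T') alone gives T = 0.
Now (T) is unsatisfied and unit — conflict.
Either choice for R ends in contradiction.
No assignment satisfies every clause.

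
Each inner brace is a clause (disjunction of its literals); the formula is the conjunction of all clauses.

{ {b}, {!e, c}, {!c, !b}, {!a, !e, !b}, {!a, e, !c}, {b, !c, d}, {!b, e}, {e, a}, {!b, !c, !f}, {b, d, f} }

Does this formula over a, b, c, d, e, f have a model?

Unsatisfiable

Unit clause (b) forces b = true.
Unit clause (!c) forces c = false.
Unit clause (!e) forces e = false.
But (e) is also a unit clause — contradiction.
No assignment satisfies every clause.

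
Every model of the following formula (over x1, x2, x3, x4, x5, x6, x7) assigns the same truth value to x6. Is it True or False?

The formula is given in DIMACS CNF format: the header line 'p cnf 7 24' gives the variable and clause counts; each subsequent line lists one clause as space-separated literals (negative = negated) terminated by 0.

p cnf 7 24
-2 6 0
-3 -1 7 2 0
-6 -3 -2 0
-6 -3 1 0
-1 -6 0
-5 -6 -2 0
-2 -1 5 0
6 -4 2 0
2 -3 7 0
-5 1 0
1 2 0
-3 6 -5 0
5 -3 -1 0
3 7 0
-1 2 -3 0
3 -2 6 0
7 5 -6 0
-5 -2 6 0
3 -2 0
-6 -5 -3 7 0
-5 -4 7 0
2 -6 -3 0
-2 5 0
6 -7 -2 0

False

Suppose x6 = True.
From the singleton clause (¬x1), x1 = False.
From the singleton clause (¬x3), x3 = False.
From the singleton clause (¬x5), x5 = False.
From the singleton clause (x2), x2 = True.
Now (¬x2) is unsatisfied and unit — conflict.
So every satisfying assignment has x6 = False.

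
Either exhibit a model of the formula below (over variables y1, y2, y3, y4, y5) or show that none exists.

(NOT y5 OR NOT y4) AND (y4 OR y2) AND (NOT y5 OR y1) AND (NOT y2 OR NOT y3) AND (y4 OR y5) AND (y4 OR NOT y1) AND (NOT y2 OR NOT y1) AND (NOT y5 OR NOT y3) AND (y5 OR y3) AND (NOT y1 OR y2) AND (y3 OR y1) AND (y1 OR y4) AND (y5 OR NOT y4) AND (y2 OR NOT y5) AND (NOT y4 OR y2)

Try y5 = false.
The clause (y4) is unit, so y4 = true.
That conflicts with the unit clause (NOT y4).
Backtrack on y5: now try y5 = true.
The clause (NOT y4) is unit, so y4 = false.
The clause (y2) is unit, so y2 = true.
The clause (y1) is unit, so y1 = true.
That conflicts with the unit clause (NOT y1).
Neither y5 = true nor y5 = false works.

UNSATISFIABLE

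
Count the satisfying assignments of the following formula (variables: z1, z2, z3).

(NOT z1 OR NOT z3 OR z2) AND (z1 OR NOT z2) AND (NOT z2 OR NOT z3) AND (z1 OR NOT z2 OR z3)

There are 2^3 = 8 truth assignments over (z1, z2, z3).
Check each against the 4 clauses (columns in the order z1, z2, z3):
  F F F  ✓ satisfies all
  F F T  ✓ satisfies all
  F T F  ✗ fails (z1 OR NOT z2)
  F T T  ✗ fails (z1 OR NOT z2)
  T F F  ✓ satisfies all
  T F T  ✗ fails (NOT z1 OR NOT z3 OR z2)
  T T F  ✓ satisfies all
  T T T  ✗ fails (NOT z2 OR NOT z3)
4 of the 8 rows are models.

4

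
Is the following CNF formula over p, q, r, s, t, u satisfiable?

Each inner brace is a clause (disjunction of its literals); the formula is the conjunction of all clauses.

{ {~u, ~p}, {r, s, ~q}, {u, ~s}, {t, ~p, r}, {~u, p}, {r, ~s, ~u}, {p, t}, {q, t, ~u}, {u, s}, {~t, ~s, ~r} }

Unsatisfiable

Try u = 0.
The clause (~s) is unit, so s = 0.
That conflicts with the unit clause (s).
That branch fails; take u = 1 instead.
The clause (~p) is unit, so p = 0.
That conflicts with the unit clause (p).
Both values of u lead to a conflict.
No assignment satisfies every clause.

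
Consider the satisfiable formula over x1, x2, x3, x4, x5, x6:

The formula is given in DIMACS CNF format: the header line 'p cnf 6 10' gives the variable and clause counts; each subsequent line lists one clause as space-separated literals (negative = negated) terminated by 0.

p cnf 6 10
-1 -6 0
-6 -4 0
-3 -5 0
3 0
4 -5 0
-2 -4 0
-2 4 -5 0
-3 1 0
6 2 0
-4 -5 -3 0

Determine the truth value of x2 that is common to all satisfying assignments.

Suppose x2 = False.
From the singleton clause (x3), x3 = True.
From the singleton clause (¬x5), x5 = False.
From the singleton clause (x1), x1 = True.
From the singleton clause (¬x6), x6 = False.
Now (x6) is unsatisfied and unit — conflict.
So every satisfying assignment has x2 = True.

True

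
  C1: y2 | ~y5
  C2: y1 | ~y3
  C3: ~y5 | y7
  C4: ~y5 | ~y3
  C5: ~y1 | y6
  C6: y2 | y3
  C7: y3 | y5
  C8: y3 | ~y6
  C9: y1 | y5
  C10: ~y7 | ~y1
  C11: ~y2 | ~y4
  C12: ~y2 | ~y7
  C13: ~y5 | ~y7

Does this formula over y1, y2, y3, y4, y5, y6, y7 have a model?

Yes

Branch on y2: set y2 = 1.
(~y4) alone gives y4 = 0.
(~y7) alone gives y7 = 0.
(~y5) alone gives y5 = 0.
(y3) alone gives y3 = 1.
(y1) alone gives y1 = 1.
(y6) alone gives y6 = 1.
This assignment satisfies each clause.
A satisfying assignment: y1=1, y2=1, y3=1, y4=0, y5=0, y6=1, y7=0.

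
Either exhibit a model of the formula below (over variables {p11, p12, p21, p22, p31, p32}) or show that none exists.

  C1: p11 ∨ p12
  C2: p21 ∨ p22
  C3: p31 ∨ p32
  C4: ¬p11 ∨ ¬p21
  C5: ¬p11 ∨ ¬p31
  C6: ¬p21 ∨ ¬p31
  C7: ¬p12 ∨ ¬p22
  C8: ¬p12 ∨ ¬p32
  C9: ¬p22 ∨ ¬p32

Try p11 = True.
(¬p21) alone gives p21 = False.
(p22) alone gives p22 = True.
(¬p31) alone gives p31 = False.
(p32) alone gives p32 = True.
That conflicts with the unit clause (¬p32).
Undo p11 and try p11 = False.
(p12) alone gives p12 = True.
(¬p22) alone gives p22 = False.
(p21) alone gives p21 = True.
(¬p31) alone gives p31 = False.
(p32) alone gives p32 = True.
That conflicts with the unit clause (¬p32).
Neither p11 = True nor p11 = False works.

UNSATISFIABLE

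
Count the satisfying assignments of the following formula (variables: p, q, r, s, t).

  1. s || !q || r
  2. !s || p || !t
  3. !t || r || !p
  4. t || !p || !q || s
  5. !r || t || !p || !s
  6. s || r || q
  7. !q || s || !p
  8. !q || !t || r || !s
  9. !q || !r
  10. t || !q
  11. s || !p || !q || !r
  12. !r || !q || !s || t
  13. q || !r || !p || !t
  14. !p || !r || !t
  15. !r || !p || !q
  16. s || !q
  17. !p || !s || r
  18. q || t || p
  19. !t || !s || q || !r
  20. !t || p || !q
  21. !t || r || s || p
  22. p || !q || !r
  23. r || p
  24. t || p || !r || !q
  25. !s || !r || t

2

There are 2^5 = 32 truth assignments over (p, q, r, s, t).
Split on r. With r = true, the clauses containing r are satisfied and !r drops from the rest; 2 of the 2^4 = 16 assignments to the other variables satisfy what remains.
With r = false, by the same count on the reduced clause set, 0 assignments work.
Total: 2 + 0 = 2.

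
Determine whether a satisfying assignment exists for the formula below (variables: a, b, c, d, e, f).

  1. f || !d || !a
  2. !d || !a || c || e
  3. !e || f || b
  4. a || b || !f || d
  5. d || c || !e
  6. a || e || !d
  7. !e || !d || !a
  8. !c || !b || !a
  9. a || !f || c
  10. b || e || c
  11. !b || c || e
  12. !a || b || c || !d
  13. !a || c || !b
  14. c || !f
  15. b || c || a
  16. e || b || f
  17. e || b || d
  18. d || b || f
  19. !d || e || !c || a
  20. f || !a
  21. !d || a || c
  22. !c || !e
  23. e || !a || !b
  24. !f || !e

Yes, satisfiable

Branch on c: set c = true.
From the singleton clause (!e), e = false.
Branch on a: set a = false.
From the singleton clause (!d), d = false.
From the singleton clause (b), b = true.
Every clause is now satisfied; f is unconstrained.
A satisfying assignment: a ↦ false; b ↦ true; c ↦ true; d ↦ false; e ↦ false; f ↦ false.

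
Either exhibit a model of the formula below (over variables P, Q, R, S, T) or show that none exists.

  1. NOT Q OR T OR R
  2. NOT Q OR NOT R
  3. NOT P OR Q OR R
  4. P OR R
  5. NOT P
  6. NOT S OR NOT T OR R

From the singleton clause (NOT P), P = false.
From the singleton clause (R), R = true.
From the singleton clause (NOT Q), Q = false.
No clause remains; S, T are free.

P ↦ false,  Q ↦ false,  R ↦ true,  S ↦ false,  T ↦ true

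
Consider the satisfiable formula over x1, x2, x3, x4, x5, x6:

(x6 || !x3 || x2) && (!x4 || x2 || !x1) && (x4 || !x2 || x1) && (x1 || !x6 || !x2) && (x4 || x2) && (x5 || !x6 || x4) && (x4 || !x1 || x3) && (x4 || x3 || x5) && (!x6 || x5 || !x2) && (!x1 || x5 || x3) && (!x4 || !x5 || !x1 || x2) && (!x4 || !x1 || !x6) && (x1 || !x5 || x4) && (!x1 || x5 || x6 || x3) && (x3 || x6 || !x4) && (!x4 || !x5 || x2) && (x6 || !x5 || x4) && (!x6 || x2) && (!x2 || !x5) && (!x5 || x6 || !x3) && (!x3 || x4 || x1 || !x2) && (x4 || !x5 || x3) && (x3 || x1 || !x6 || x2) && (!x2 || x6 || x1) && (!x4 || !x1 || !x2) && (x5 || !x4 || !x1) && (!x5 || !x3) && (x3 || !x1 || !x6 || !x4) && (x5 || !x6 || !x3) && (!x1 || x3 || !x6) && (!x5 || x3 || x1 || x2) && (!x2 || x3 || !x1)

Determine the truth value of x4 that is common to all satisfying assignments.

Suppose x4 = true.
Branch on x2: set x2 = true.
(!x5) alone gives x5 = false.
(!x6) alone gives x6 = false.
(x3) alone gives x3 = true.
(x1) alone gives x1 = true.
That conflicts with the unit clause (!x1).
That branch fails; take x2 = false instead.
(!x1) alone gives x1 = false.
(!x5) alone gives x5 = false.
(!x6) alone gives x6 = false.
(!x3) alone gives x3 = false.
That conflicts with the unit clause (x3).
Either choice for x2 ends in contradiction.
So every satisfying assignment has x4 = False.

False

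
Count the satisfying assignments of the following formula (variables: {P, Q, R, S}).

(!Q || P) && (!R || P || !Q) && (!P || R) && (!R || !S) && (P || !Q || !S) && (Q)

1

There are 2^4 = 16 truth assignments over (P, Q, R, S).
Check each against the 6 clauses (columns in the order P, Q, R, S):
  F F F F  ✗ fails (Q)
  F F F T  ✗ fails (Q)
  F F T F  ✗ fails (Q)
  F F T T  ✗ fails (!R || !S)
  F T F F  ✗ fails (!Q || P)
  F T F T  ✗ fails (!Q || P)
  F T T F  ✗ fails (!Q || P)
  F T T T  ✗ fails (!Q || P)
  T F F F  ✗ fails (!P || R)
  T F F T  ✗ fails (!P || R)
  T F T F  ✗ fails (Q)
  T F T T  ✗ fails (!R || !S)
  T T F F  ✗ fails (!P || R)
  T T F T  ✗ fails (!P || R)
  T T T F  ✓ satisfies all
  T T T T  ✗ fails (!R || !S)
1 of the 16 rows is a model.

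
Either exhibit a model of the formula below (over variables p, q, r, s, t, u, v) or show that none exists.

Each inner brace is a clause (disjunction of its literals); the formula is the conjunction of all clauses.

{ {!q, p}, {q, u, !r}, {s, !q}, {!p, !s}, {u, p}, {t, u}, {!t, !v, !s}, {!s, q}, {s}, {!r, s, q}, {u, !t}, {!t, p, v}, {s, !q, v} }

UNSATISFIABLE

The clause (s) is unit, so s = true.
The clause (!p) is unit, so p = false.
The clause (!q) is unit, so q = false.
Now (q) is unsatisfied and unit — conflict.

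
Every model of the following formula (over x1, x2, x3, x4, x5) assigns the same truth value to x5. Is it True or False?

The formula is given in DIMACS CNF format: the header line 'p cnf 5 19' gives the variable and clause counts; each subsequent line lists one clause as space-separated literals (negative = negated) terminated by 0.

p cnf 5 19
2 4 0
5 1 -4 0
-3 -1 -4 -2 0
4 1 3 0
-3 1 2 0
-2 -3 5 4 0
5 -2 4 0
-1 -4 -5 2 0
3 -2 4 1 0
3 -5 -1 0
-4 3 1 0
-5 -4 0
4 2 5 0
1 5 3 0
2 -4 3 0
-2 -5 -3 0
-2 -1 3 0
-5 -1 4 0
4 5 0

Suppose x5 = True.
The clause (¬x4) is unit, so x4 = False.
The clause (x2) is unit, so x2 = True.
The clause (¬x3) is unit, so x3 = False.
The clause (x1) is unit, so x1 = True.
But (¬x1) is also a unit clause — contradiction.
So every satisfying assignment has x5 = False.

False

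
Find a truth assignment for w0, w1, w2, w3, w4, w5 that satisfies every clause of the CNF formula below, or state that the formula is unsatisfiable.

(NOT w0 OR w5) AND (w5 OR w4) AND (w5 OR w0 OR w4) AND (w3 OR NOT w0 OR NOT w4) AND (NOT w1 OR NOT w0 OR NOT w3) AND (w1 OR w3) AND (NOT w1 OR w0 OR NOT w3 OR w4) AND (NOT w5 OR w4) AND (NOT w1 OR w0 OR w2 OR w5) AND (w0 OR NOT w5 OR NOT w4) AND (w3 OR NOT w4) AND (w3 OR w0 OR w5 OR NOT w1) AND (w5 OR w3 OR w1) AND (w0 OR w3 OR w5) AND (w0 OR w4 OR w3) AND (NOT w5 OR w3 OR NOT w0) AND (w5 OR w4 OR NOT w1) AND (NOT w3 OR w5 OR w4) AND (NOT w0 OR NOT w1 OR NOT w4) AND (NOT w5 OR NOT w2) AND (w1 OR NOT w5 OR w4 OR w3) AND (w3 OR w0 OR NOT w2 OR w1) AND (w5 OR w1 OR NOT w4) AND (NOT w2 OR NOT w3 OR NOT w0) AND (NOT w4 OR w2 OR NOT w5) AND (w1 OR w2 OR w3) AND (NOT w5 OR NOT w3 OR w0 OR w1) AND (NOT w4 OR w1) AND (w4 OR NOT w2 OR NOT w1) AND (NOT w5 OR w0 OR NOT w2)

w0 ↦ false, w1 ↦ true, w2 ↦ true, w3 ↦ true, w4 ↦ true, w5 ↦ false

Branch on w0: set w0 = false.
Branch on w5: set w5 = false.
From the singleton clause (w4), w4 = true.
From the singleton clause (w3), w3 = true.
From the singleton clause (w1), w1 = true.
From the singleton clause (w2), w2 = true.
Every clause now holds.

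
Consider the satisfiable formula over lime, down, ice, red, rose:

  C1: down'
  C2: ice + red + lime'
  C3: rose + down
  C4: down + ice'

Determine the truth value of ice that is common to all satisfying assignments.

Suppose ice = 1.
(down') alone gives down = 0.
That conflicts with the unit clause (down).
So every satisfying assignment has ice = False.

False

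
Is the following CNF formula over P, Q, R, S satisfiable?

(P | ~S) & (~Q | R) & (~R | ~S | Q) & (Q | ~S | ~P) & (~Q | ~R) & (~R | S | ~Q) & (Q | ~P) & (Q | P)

No

Branch on P: set P = 1.
The clause (Q) is unit, so Q = 1.
The clause (R) is unit, so R = 1.
Now (~R) is unsatisfied and unit — conflict.
Backtrack on P: now try P = 0.
The clause (~S) is unit, so S = 0.
The clause (Q) is unit, so Q = 1.
The clause (R) is unit, so R = 1.
Now (~R) is unsatisfied and unit — conflict.
Neither P = 1 nor P = 0 works.
No assignment satisfies every clause.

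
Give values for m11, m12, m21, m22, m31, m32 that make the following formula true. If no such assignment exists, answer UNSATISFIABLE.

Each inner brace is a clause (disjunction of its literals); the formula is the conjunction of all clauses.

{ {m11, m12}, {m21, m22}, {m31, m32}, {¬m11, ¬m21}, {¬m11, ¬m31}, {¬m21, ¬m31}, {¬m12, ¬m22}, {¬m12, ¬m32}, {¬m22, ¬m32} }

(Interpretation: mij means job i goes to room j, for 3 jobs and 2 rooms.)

UNSATISFIABLE

Case m11 = True:
(¬m21) alone gives m21 = False.
(m22) alone gives m22 = True.
(¬m31) alone gives m31 = False.
(m32) alone gives m32 = True.
That conflicts with the unit clause (¬m32).
So m11 must be the other value — set m11 = False.
(m12) alone gives m12 = True.
(¬m22) alone gives m22 = False.
(m21) alone gives m21 = True.
(¬m31) alone gives m31 = False.
(m32) alone gives m32 = True.
That conflicts with the unit clause (¬m32).
Neither m11 = True nor m11 = False works.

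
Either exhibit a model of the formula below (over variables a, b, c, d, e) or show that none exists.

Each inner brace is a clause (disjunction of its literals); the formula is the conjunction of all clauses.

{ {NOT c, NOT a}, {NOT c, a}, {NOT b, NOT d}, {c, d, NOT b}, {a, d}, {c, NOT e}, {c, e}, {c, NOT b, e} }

UNSATISFIABLE

Try c = false.
Unit clause (NOT e) forces e = false.
But (e) is also a unit clause — contradiction.
So c must be the other value — set c = true.
Unit clause (NOT a) forces a = false.
But (a) is also a unit clause — contradiction.
Both values of c lead to a conflict.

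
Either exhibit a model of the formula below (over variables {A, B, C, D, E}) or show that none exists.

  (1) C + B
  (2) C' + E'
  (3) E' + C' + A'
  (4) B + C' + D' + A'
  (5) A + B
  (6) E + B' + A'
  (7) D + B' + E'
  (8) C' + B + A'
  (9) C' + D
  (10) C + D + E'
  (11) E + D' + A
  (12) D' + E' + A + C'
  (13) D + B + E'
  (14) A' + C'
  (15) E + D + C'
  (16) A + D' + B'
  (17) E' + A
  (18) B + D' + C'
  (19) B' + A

A=1,  B=1,  C=0,  D=1,  E=1

Suppose C = 0.
The clause (B) is unit, so B = 1.
The clause (A) is unit, so A = 1.
The clause (E) is unit, so E = 1.
The clause (D) is unit, so D = 1.
All clauses are satisfied.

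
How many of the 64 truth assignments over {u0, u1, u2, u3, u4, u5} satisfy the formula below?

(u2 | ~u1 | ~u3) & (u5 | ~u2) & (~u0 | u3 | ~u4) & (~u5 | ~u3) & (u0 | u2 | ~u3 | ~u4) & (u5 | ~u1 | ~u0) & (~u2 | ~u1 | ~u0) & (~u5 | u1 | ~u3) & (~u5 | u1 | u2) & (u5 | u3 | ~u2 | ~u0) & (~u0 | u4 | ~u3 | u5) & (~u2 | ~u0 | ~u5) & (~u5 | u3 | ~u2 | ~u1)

12

There are 2^6 = 64 truth assignments over (u0, u1, u2, u3, u4, u5).
Split on u0. With u0 = 1, the clauses containing u0 are satisfied and ~u0 drops from the rest; 3 of the 2^5 = 32 assignments to the other variables satisfy what remains.
With u0 = 0, by the same count on the reduced clause set, 9 assignments work.
(One model: u0=F, u1=F, u2=F, u3=F, u4=F, u5=F.)
Total: 3 + 9 = 12.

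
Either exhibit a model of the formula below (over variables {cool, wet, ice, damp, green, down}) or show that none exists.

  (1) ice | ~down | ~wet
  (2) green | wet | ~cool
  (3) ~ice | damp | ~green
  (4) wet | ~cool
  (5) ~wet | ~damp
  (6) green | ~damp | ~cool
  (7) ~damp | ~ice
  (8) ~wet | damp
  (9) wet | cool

Case wet = 1:
(~damp) alone gives damp = 0.
That conflicts with the unit clause (damp).
Undo wet and try wet = 0.
(~cool) alone gives cool = 0.
That conflicts with the unit clause (cool).
Both values of wet lead to a conflict.

UNSATISFIABLE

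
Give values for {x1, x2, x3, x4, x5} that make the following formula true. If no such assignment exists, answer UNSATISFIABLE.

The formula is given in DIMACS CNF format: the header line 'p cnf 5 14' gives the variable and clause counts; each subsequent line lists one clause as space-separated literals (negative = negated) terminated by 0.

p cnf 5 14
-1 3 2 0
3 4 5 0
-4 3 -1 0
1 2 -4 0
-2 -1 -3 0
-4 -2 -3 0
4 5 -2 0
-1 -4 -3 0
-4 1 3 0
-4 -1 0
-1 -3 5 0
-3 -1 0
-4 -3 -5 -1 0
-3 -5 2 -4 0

x1=False,  x2=False,  x3=False,  x4=False,  x5=True

Branch on x4: set x4 = False.
Branch on x3: set x3 = False.
Unit clause (x5) forces x5 = True.
Branch on x1: set x1 = False.
Every clause is now satisfied; x2 is unconstrained.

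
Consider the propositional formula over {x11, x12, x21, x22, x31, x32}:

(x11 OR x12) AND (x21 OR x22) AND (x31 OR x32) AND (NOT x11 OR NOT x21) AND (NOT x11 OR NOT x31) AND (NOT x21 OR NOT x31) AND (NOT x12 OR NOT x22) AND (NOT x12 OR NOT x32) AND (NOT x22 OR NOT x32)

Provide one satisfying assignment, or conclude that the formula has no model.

Case x11 = true:
Unit clause (NOT x21) forces x21 = false.
Unit clause (x22) forces x22 = true.
Unit clause (NOT x31) forces x31 = false.
Unit clause (x32) forces x32 = true.
That conflicts with the unit clause (NOT x32).
Undo x11 and try x11 = false.
Unit clause (x12) forces x12 = true.
Unit clause (NOT x22) forces x22 = false.
Unit clause (x21) forces x21 = true.
Unit clause (NOT x31) forces x31 = false.
Unit clause (x32) forces x32 = true.
That conflicts with the unit clause (NOT x32).
Both values of x11 lead to a conflict.

UNSATISFIABLE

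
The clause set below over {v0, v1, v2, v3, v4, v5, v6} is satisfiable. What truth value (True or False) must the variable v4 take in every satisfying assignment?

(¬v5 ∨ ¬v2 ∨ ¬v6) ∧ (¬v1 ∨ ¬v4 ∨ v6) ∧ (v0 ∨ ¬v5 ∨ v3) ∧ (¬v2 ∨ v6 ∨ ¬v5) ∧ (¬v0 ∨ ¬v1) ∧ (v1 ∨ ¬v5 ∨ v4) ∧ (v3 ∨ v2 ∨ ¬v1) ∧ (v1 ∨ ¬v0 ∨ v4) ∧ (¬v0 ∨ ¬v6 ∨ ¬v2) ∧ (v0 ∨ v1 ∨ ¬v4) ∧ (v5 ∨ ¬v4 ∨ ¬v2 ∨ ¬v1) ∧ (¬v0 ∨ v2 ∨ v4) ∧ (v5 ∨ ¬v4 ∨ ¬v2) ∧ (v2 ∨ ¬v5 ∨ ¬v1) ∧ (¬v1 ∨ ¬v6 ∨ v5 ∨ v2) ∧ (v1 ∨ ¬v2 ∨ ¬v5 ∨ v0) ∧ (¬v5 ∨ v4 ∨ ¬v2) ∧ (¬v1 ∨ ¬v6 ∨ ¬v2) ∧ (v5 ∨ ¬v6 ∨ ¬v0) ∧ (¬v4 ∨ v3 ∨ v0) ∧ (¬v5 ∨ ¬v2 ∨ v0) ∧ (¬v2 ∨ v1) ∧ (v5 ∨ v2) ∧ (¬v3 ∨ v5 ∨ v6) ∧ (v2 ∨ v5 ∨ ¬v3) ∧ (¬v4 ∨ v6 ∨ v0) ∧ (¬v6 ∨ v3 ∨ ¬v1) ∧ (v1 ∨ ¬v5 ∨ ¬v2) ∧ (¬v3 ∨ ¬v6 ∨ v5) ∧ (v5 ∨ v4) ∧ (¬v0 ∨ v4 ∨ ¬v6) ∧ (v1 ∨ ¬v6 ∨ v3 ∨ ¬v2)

True

Suppose v4 = False.
(v5) alone gives v5 = True.
(v1) alone gives v1 = True.
(¬v0) alone gives v0 = False.
(v3) alone gives v3 = True.
(v2) alone gives v2 = True.
That conflicts with the unit clause (¬v2).
So every satisfying assignment has v4 = True.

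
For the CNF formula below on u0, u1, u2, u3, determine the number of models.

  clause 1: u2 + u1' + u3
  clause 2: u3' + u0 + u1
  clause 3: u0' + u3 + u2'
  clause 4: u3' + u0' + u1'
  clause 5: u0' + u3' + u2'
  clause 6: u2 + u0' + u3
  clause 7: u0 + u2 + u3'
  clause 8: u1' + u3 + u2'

4

There are 2^4 = 16 truth assignments over (u0, u1, u2, u3).
Check each against the 8 clauses (columns in the order u0, u1, u2, u3):
  F F F F  ✓ satisfies all
  F F F T  ✗ fails (u3' + u0 + u1)
  F F T F  ✓ satisfies all
  F F T T  ✗ fails (u3' + u0 + u1)
  F T F F  ✗ fails (u2 + u1' + u3)
  F T F T  ✗ fails (u0 + u2 + u3')
  F T T F  ✗ fails (u1' + u3 + u2')
  F T T T  ✓ satisfies all
  T F F F  ✗ fails (u2 + u0' + u3)
  T F F T  ✓ satisfies all
  T F T F  ✗ fails (u0' + u3 + u2')
  T F T T  ✗ fails (u0' + u3' + u2')
  T T F F  ✗ fails (u2 + u1' + u3)
  T T F T  ✗ fails (u3' + u0' + u1')
  T T T F  ✗ fails (u0' + u3 + u2')
  T T T T  ✗ fails (u3' + u0' + u1')
4 of the 16 rows are models.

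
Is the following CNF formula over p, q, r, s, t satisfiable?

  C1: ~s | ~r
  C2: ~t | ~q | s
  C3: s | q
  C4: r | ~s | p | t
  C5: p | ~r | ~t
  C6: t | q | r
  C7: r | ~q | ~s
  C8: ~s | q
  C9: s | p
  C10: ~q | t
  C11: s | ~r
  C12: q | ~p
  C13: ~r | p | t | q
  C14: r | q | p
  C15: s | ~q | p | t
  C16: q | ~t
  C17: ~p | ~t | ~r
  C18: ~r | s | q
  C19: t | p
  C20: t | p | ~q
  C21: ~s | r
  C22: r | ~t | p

Unsatisfiable

Try s = 0.
The clause (q) is unit, so q = 1.
The clause (~t) is unit, so t = 0.
But (t) is also a unit clause — contradiction.
So s must be the other value — set s = 1.
The clause (~r) is unit, so r = 0.
But (r) is also a unit clause — contradiction.
Either choice for s ends in contradiction.
No assignment satisfies every clause.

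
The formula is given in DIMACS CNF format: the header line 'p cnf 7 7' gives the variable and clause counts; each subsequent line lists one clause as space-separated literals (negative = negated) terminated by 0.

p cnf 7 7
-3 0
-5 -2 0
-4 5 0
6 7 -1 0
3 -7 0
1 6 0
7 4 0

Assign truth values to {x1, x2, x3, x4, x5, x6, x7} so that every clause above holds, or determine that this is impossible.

(¬x3) alone gives x3 = False.
(¬x7) alone gives x7 = False.
(x4) alone gives x4 = True.
(x5) alone gives x5 = True.
(¬x2) alone gives x2 = False.
Branch on x6: set x6 = True.
Every clause is now satisfied; x1 is unconstrained.

x1: False,  x2: False,  x3: False,  x4: True,  x5: True,  x6: True,  x7: False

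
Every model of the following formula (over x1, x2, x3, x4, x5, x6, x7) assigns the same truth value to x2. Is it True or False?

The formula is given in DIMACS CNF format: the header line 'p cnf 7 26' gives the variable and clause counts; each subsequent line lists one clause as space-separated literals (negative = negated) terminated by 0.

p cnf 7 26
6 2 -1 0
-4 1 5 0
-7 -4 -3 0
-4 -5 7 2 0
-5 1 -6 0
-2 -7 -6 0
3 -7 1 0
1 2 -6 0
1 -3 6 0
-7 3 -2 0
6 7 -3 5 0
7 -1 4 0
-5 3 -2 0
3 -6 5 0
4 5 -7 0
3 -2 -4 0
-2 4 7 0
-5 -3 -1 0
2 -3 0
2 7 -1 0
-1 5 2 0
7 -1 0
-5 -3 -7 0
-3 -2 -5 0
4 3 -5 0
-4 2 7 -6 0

Suppose x2 = True.
Case x7 = False:
(x4) alone gives x4 = True.
(x3) alone gives x3 = True.
(¬x1) alone gives x1 = False.
(x5) alone gives x5 = True.
That conflicts with the unit clause (¬x5).
That branch fails; take x7 = True instead.
(¬x6) alone gives x6 = False.
(x3) alone gives x3 = True.
(¬x4) alone gives x4 = False.
(x1) alone gives x1 = True.
(x5) alone gives x5 = True.
That conflicts with the unit clause (¬x5).
Both values of x7 lead to a conflict.
So every satisfying assignment has x2 = False.

False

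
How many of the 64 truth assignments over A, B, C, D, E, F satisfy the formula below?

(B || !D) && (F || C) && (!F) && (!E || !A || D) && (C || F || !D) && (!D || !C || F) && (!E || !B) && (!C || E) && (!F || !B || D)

There are 2^6 = 64 truth assignments over (A, B, C, D, E, F).
Split on F. With F = true, the clauses containing F are satisfied and !F drops from the rest; 0 of the 2^5 = 32 assignments to the other variables satisfy what remains.
With F = false, by the same count on the reduced clause set, 1 assignment works.
Total: 0 + 1 = 1.

1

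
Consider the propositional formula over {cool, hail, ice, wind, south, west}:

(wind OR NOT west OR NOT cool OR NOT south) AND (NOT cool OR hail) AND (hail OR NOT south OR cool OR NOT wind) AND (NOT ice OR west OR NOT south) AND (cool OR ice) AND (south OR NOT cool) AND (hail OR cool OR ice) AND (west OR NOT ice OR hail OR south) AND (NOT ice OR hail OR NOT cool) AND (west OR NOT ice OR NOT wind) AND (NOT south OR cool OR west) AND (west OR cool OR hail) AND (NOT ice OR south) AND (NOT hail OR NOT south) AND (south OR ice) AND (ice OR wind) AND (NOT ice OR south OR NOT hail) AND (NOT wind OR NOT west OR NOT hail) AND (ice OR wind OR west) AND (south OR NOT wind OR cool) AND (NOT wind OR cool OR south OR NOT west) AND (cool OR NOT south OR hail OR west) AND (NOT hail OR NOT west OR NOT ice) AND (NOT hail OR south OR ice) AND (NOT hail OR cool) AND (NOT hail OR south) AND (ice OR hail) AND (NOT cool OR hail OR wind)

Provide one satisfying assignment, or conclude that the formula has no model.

Case cool = false:
The clause (ice) is unit, so ice = true.
The clause (south) is unit, so south = true.
The clause (west) is unit, so west = true.
The clause (NOT hail) is unit, so hail = false.
The clause (NOT wind) is unit, so wind = false.
Every clause now holds.

cool: false,  hail: false,  ice: true,  wind: false,  south: true,  west: true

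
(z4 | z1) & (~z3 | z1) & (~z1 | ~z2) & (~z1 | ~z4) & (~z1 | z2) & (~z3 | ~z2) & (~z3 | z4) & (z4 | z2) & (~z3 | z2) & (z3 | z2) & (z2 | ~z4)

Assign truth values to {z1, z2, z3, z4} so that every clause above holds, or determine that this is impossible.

Try z4 = 1.
Unit clause (~z1) forces z1 = 0.
Unit clause (~z3) forces z3 = 0.
Unit clause (z2) forces z2 = 1.
This assignment satisfies each clause.

z1: 0; z2: 1; z3: 0; z4: 1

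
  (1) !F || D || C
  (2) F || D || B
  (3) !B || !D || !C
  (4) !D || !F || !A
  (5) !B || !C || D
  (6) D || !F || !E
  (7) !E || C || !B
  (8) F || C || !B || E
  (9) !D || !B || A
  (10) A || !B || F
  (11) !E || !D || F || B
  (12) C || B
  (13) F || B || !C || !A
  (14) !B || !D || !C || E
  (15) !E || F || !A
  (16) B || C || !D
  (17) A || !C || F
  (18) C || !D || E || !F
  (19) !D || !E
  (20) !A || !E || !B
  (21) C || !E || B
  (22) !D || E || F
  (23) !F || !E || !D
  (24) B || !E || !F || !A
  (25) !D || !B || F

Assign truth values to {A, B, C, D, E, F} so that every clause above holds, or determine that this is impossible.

A: false,  B: false,  C: true,  D: false,  E: false,  F: true

Try C = true.
Try B = false.
Try F = true.
Try D = false.
The clause (!E) is unit, so E = false.
Every clause is now satisfied; A is unconstrained.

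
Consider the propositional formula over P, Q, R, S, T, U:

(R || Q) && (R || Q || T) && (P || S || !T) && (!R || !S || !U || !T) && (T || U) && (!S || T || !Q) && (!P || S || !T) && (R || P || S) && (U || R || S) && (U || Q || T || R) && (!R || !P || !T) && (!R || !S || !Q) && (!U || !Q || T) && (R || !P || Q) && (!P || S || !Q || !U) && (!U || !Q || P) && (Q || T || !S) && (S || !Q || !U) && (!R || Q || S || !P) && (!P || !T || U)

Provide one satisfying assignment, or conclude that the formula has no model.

Branch on R: set R = true.
Branch on T: set T = false.
The clause (U) is unit, so U = true.
The clause (!Q) is unit, so Q = false.
The clause (!S) is unit, so S = false.
The clause (!P) is unit, so P = false.
Every clause now holds.

P ↦ false; Q ↦ false; R ↦ true; S ↦ false; T ↦ false; U ↦ true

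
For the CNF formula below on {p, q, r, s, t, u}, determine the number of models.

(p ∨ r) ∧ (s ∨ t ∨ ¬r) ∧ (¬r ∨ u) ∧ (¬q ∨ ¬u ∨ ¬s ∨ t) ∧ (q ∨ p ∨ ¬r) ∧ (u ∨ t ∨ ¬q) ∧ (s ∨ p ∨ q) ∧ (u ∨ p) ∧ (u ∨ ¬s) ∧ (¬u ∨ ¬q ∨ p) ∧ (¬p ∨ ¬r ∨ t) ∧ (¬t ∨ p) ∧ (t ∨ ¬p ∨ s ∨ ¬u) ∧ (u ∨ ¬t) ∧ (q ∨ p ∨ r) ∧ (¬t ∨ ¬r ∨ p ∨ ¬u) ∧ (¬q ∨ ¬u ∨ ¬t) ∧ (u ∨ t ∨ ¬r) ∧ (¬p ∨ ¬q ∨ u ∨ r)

6

There are 2^6 = 64 truth assignments over (p, q, r, s, t, u).
Split on p. With p = True, the clauses containing p are satisfied and ¬p drops from the rest; 6 of the 2^5 = 32 assignments to the other variables satisfy what remains.
With p = False, by the same count on the reduced clause set, 0 assignments work.
(One model: p=T, q=F, r=F, s=F, t=F, u=F.)
Total: 6 + 0 = 6.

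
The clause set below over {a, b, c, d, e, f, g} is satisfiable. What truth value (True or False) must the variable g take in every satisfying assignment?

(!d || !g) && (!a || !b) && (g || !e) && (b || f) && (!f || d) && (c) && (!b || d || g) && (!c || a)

False

Suppose g = true.
(!d) alone gives d = false.
(!f) alone gives f = false.
(b) alone gives b = true.
(!a) alone gives a = false.
(c) alone gives c = true.
That conflicts with the unit clause (!c).
So every satisfying assignment has g = False.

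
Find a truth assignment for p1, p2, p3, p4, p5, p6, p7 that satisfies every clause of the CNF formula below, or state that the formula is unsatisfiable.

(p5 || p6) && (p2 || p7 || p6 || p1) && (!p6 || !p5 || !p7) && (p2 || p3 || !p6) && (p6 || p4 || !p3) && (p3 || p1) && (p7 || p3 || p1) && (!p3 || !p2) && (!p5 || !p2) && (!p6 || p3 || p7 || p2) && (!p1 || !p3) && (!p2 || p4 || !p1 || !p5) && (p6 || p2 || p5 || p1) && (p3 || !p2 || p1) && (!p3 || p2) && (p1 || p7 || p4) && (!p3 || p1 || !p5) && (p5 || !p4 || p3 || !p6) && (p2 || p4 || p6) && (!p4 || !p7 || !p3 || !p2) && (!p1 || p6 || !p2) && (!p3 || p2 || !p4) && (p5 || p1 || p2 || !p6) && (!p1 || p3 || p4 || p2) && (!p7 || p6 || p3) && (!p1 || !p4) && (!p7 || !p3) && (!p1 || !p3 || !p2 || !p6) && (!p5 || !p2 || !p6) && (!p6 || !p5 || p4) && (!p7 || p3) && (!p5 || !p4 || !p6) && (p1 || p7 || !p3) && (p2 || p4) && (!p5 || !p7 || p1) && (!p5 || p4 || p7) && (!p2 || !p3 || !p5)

Case p5 = false:
Unit clause (p6) forces p6 = true.
Case p2 = true:
Unit clause (!p3) forces p3 = false.
Unit clause (p1) forces p1 = true.
Unit clause (!p4) forces p4 = false.
Unit clause (!p7) forces p7 = false.
All clauses are satisfied.

p1 ↦ true,  p2 ↦ true,  p3 ↦ false,  p4 ↦ false,  p5 ↦ false,  p6 ↦ true,  p7 ↦ false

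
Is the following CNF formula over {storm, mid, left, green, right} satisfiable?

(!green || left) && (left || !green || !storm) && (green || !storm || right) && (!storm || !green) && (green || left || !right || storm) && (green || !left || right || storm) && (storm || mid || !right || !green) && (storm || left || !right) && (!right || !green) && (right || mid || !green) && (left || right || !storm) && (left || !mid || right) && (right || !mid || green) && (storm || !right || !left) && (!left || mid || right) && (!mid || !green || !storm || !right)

Suppose green = false.
Suppose storm = true.
From the singleton clause (right), right = true.
No clause remains; mid, left are free.
A satisfying assignment: storm ↦ true,  mid ↦ false,  left ↦ false,  green ↦ false,  right ↦ true.

Yes, satisfiable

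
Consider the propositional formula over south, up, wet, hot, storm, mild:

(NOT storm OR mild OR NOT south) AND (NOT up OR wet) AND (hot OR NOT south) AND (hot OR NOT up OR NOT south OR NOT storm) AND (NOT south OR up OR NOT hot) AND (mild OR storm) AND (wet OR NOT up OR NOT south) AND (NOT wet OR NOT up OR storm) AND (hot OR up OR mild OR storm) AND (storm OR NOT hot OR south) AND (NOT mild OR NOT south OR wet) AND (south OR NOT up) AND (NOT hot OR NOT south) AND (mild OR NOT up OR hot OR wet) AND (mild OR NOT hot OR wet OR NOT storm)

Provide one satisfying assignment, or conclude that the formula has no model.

Case up = false:
Case hot = false:
The clause (NOT south) is unit, so south = false.
Case mild = false:
The clause (storm) is unit, so storm = true.
Every clause is now satisfied; wet is unconstrained.

south: false, up: false, wet: false, hot: false, storm: true, mild: false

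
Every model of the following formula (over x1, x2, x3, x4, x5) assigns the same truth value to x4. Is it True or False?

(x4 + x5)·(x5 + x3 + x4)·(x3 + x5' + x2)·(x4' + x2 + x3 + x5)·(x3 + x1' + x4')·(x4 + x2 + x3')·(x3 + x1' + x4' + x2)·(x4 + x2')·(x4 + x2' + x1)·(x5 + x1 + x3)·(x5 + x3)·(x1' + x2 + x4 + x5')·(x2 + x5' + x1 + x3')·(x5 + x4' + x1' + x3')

True

Suppose x4 = 0.
From the singleton clause (x5), x5 = 1.
From the singleton clause (x2'), x2 = 0.
From the singleton clause (x3), x3 = 1.
But (x3') is also a unit clause — contradiction.
So every satisfying assignment has x4 = True.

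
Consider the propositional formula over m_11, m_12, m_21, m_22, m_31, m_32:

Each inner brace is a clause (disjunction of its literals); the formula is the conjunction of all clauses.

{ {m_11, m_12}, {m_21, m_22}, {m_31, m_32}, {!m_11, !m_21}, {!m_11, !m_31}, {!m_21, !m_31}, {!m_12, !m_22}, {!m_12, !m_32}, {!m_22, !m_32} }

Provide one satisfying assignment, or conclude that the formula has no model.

UNSATISFIABLE

Case m_11 = true:
From the singleton clause (!m_21), m_21 = false.
From the singleton clause (m_22), m_22 = true.
From the singleton clause (!m_31), m_31 = false.
From the singleton clause (m_32), m_32 = true.
But (!m_32) is also a unit clause — contradiction.
That branch fails; take m_11 = false instead.
From the singleton clause (m_12), m_12 = true.
From the singleton clause (!m_22), m_22 = false.
From the singleton clause (m_21), m_21 = true.
From the singleton clause (!m_31), m_31 = false.
From the singleton clause (m_32), m_32 = true.
But (!m_32) is also a unit clause — contradiction.
Either choice for m_11 ends in contradiction.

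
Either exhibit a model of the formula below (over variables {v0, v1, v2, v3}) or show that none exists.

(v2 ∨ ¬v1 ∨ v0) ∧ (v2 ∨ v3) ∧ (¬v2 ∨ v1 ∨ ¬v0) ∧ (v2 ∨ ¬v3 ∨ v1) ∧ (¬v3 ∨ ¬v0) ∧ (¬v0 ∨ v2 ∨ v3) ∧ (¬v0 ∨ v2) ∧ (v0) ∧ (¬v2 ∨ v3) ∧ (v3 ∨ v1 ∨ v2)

(v0) alone gives v0 = True.
(¬v3) alone gives v3 = False.
(v2) alone gives v2 = True.
But (¬v2) is also a unit clause — contradiction.

UNSATISFIABLE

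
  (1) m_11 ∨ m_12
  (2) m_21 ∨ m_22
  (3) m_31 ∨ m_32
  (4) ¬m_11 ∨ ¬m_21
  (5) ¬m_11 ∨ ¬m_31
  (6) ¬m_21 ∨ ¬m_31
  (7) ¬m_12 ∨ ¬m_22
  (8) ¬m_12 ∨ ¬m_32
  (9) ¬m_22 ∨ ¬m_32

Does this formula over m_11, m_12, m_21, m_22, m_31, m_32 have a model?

No

Case m_11 = True:
The clause (¬m_21) is unit, so m_21 = False.
The clause (m_22) is unit, so m_22 = True.
The clause (¬m_31) is unit, so m_31 = False.
The clause (m_32) is unit, so m_32 = True.
But (¬m_32) is also a unit clause — contradiction.
So m_11 must be the other value — set m_11 = False.
The clause (m_12) is unit, so m_12 = True.
The clause (¬m_22) is unit, so m_22 = False.
The clause (m_21) is unit, so m_21 = True.
The clause (¬m_31) is unit, so m_31 = False.
The clause (m_32) is unit, so m_32 = True.
But (¬m_32) is also a unit clause — contradiction.
Both values of m_11 lead to a conflict.
No assignment satisfies every clause.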